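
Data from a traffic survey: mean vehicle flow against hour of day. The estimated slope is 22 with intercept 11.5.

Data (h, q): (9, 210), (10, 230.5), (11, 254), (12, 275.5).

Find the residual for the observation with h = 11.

e = 0.5

q̂ = 11.5 + 22·11 = 253.5
e = 254 − 253.5 = 0.5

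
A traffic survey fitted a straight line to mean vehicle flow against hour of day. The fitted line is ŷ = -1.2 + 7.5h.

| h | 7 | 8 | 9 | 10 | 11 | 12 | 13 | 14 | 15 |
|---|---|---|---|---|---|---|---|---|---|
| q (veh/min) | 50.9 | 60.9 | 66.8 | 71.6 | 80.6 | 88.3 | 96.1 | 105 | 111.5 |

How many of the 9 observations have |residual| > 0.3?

7

h=7: ŷ = -1.2 + 7.5·7 = 51.3; r = 50.9 − 51.3 = -0.4
h=8: ŷ = -1.2 + 7.5·8 = 58.8; r = 60.9 − 58.8 = 2.1
h=9: ŷ = -1.2 + 7.5·9 = 66.3; r = 66.8 − 66.3 = 0.5
h=10: ŷ = -1.2 + 7.5·10 = 73.8; r = 71.6 − 73.8 = -2.2
h=11: ŷ = -1.2 + 7.5·11 = 81.3; r = 80.6 − 81.3 = -0.7
h=12: ŷ = -1.2 + 7.5·12 = 88.8; r = 88.3 − 88.8 = -0.5
h=13: ŷ = -1.2 + 7.5·13 = 96.3; r = 96.1 − 96.3 = -0.2
h=14: ŷ = -1.2 + 7.5·14 = 103.8; r = 105 − 103.8 = 1.2
h=15: ŷ = -1.2 + 7.5·15 = 111.3; r = 111.5 − 111.3 = 0.2
|r| > 0.3: h=7 (|r|=0.4), h=8 (|r|=2.1), h=9 (|r|=0.5), h=10 (|r|=2.2), h=11 (|r|=0.7), h=12 (|r|=0.5), h=14 (|r|=1.2) → 7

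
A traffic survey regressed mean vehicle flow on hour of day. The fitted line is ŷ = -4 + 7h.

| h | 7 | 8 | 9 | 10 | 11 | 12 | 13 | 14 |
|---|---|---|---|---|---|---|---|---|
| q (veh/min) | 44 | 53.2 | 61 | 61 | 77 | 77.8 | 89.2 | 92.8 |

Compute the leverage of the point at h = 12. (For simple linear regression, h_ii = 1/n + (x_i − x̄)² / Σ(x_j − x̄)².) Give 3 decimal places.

h̄ = (7 + 8 + 9 + 10 + 11 + 12 + 13 + 14)/8 = 10.5
Σ(h − h̄)² = 12.25 + 6.25 + 2.25 + 0.25 + 0.25 + 2.25 + 6.25 + 12.25 = 42
h = 1/8 + (1.5)²/42 = 0.125 + 0.0535714 = 0.179

h = 0.179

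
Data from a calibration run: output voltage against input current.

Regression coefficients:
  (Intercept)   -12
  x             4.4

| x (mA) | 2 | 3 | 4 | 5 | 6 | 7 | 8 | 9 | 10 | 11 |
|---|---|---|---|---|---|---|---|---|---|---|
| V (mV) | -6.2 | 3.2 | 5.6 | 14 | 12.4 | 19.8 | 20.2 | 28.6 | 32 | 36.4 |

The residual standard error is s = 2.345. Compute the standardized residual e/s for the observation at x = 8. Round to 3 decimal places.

ŷ = -12 + 4.4·8 = 23.2
e = 20.2 − 23.2 = -3
e/s = -3 / 2.345 = -1.279

-1.279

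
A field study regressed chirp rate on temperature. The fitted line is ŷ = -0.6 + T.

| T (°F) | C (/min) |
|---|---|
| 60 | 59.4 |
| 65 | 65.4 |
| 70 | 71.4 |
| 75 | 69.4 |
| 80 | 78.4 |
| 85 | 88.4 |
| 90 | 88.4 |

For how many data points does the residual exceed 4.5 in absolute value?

1

T=60: ŷ = -0.6 + 60 = 59.4; r = 59.4 − 59.4 = 0
T=65: ŷ = -0.6 + 65 = 64.4; r = 65.4 − 64.4 = 1
T=70: ŷ = -0.6 + 70 = 69.4; r = 71.4 − 69.4 = 2
T=75: ŷ = -0.6 + 75 = 74.4; r = 69.4 − 74.4 = -5
T=80: ŷ = -0.6 + 80 = 79.4; r = 78.4 − 79.4 = -1
T=85: ŷ = -0.6 + 85 = 84.4; r = 88.4 − 84.4 = 4
T=90: ŷ = -0.6 + 90 = 89.4; r = 88.4 − 89.4 = -1
|r| > 4.5: T=75 (|r|=5) → 1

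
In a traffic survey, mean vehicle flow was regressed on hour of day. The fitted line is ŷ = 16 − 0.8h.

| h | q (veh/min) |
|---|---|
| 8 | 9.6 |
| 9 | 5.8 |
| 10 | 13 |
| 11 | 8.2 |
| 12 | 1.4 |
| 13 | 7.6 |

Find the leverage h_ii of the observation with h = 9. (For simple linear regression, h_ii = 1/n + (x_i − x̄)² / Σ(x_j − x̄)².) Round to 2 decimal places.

h = 0.30

h̄ = (8 + 9 + 10 + 11 + 12 + 13)/6 = 10.5
Σ(h − h̄)² = 6.25 + 2.25 + 0.25 + 0.25 + 2.25 + 6.25 = 17.5
h = 1/6 + (-1.5)²/17.5 = 0.166667 + 0.128571 = 0.30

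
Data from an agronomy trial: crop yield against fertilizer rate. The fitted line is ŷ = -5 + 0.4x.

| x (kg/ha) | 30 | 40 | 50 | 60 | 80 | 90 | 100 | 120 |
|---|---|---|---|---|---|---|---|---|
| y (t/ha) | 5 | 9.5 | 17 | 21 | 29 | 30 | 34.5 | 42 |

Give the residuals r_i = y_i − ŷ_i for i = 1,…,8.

-2, -1.5, 2, 2, 2, -1, -0.5, -1

x=30: ŷ = -5 + 0.4·30 = 7; r = 5 − 7 = -2
x=40: ŷ = -5 + 0.4·40 = 11; r = 9.5 − 11 = -1.5
x=50: ŷ = -5 + 0.4·50 = 15; r = 17 − 15 = 2
x=60: ŷ = -5 + 0.4·60 = 19; r = 21 − 19 = 2
x=80: ŷ = -5 + 0.4·80 = 27; r = 29 − 27 = 2
x=90: ŷ = -5 + 0.4·90 = 31; r = 30 − 31 = -1
x=100: ŷ = -5 + 0.4·100 = 35; r = 34.5 − 35 = -0.5
x=120: ŷ = -5 + 0.4·120 = 43; r = 42 − 43 = -1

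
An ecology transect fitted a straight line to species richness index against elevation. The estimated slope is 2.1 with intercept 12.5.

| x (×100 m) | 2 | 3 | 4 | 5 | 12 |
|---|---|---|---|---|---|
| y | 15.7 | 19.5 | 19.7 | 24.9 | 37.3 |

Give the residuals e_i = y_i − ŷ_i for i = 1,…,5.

-1, 0.7, -1.2, 1.9, -0.4

x=2: ŷ = 12.5 + 2.1·2 = 16.7; e = 15.7 − 16.7 = -1
x=3: ŷ = 12.5 + 2.1·3 = 18.8; e = 19.5 − 18.8 = 0.7
x=4: ŷ = 12.5 + 2.1·4 = 20.9; e = 19.7 − 20.9 = -1.2
x=5: ŷ = 12.5 + 2.1·5 = 23; e = 24.9 − 23 = 1.9
x=12: ŷ = 12.5 + 2.1·12 = 37.7; e = 37.3 − 37.7 = -0.4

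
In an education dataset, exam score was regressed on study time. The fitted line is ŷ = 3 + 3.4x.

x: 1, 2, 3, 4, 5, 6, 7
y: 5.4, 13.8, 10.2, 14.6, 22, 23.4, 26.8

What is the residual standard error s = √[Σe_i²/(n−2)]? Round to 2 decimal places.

x=1: ŷ = 3 + 3.4·1 = 6.4; e = 5.4 − 6.4 = -1
x=2: ŷ = 3 + 3.4·2 = 9.8; e = 13.8 − 9.8 = 4
x=3: ŷ = 3 + 3.4·3 = 13.2; e = 10.2 − 13.2 = -3
x=4: ŷ = 3 + 3.4·4 = 16.6; e = 14.6 − 16.6 = -2
x=5: ŷ = 3 + 3.4·5 = 20; e = 22 − 20 = 2
x=6: ŷ = 3 + 3.4·6 = 23.4; e = 23.4 − 23.4 = 0
x=7: ŷ = 3 + 3.4·7 = 26.8; e = 26.8 − 26.8 = 0
SSE = 1 + 16 + 9 + 4 + 4 + 0 + 0 = 34
s = √(34/5) = √6.8 ≈ 2.61

s = 2.61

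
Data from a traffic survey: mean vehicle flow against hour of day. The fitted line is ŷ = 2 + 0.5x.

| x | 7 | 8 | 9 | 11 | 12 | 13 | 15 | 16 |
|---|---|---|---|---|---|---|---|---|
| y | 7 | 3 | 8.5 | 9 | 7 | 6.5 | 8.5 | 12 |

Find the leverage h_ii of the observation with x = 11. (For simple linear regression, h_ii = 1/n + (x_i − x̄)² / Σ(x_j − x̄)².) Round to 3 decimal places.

h = 0.127

x̄ = (7 + 8 + 9 + 11 + 12 + 13 + 15 + 16)/8 = 11.375
Σ(x − x̄)² = 19.1406 + 11.3906 + 5.64062 + 0.140625 + 0.390625 + 2.64062 + 13.1406 + 21.3906 = 73.875
h = 1/8 + (-0.375)²/73.875 = 0.125 + 0.00190355 = 0.127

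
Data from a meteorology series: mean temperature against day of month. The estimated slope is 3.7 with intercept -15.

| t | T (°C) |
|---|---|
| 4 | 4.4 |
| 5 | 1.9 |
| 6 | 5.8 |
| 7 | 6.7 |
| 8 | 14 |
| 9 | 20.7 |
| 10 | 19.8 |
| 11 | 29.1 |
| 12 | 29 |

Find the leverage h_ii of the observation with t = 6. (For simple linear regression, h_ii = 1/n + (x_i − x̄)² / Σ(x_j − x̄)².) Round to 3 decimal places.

t̄ = (4 + 5 + 6 + 7 + 8 + 9 + 10 + 11 + 12)/9 = 8
Σ(t − t̄)² = 16 + 9 + 4 + 1 + 0 + 1 + 4 + 9 + 16 = 60
h = 1/9 + (-2)²/60 = 0.111111 + 0.0666667 = 0.178

h = 0.178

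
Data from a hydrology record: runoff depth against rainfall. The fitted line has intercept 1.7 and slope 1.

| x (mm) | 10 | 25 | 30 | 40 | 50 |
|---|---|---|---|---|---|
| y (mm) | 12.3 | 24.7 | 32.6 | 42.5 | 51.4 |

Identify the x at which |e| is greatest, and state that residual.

x = 25, e = -2

x=10: ŷ = 1.7 + 10 = 11.7; e = 12.3 − 11.7 = 0.6
x=25: ŷ = 1.7 + 25 = 26.7; e = 24.7 − 26.7 = -2
x=30: ŷ = 1.7 + 30 = 31.7; e = 32.6 − 31.7 = 0.9
x=40: ŷ = 1.7 + 40 = 41.7; e = 42.5 − 41.7 = 0.8
x=50: ŷ = 1.7 + 50 = 51.7; e = 51.4 − 51.7 = -0.3
Largest |e| is 2 at x = 25, residual -2.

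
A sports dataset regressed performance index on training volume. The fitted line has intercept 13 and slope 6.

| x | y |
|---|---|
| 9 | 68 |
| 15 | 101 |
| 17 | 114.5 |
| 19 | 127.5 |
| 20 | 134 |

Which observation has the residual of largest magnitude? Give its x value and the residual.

x=9: ŷ = 13 + 6·9 = 67; r = 68 − 67 = 1
x=15: ŷ = 13 + 6·15 = 103; r = 101 − 103 = -2
x=17: ŷ = 13 + 6·17 = 115; r = 114.5 − 115 = -0.5
x=19: ŷ = 13 + 6·19 = 127; r = 127.5 − 127 = 0.5
x=20: ŷ = 13 + 6·20 = 133; r = 134 − 133 = 1
Largest |r| is 2 at x = 15, residual -2.

x = 15, r = -2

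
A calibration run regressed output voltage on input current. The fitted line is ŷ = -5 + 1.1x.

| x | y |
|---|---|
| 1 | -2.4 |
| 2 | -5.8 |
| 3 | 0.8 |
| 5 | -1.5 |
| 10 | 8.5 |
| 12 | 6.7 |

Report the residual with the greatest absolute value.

x=1: ŷ = -5 + 1.1·1 = -3.9; r = -2.4 − (-3.9) = 1.5
x=2: ŷ = -5 + 1.1·2 = -2.8; r = -5.8 − (-2.8) = -3
x=3: ŷ = -5 + 1.1·3 = -1.7; r = 0.8 − (-1.7) = 2.5
x=5: ŷ = -5 + 1.1·5 = 0.5; r = -1.5 − 0.5 = -2
x=10: ŷ = -5 + 1.1·10 = 6; r = 8.5 − 6 = 2.5
x=12: ŷ = -5 + 1.1·12 = 8.2; r = 6.7 − 8.2 = -1.5
Largest |r| is 3 at x = 2, residual -3.

r = -3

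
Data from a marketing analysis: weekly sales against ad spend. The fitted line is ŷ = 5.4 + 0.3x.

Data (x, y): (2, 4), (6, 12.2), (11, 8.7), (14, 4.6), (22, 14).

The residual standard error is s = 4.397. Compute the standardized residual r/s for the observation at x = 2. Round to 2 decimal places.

-0.45

ŷ = 5.4 + 0.3·2 = 6
r = 4 − 6 = -2
r/s = -2 / 4.397 = -0.45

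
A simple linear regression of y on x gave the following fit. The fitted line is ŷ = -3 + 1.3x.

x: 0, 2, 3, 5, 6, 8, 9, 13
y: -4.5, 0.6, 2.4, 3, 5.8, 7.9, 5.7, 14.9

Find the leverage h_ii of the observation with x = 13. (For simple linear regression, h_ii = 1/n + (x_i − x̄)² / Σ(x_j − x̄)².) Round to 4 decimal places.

x̄ = (0 + 2 + 3 + 5 + 6 + 8 + 9 + 13)/8 = 5.75
Σ(x − x̄)² = 33.0625 + 14.0625 + 7.5625 + 0.5625 + 0.0625 + 5.0625 + 10.5625 + 52.5625 = 123.5
h = 1/8 + (7.25)²/123.5 = 0.125 + 0.425607 = 0.5506

h = 0.5506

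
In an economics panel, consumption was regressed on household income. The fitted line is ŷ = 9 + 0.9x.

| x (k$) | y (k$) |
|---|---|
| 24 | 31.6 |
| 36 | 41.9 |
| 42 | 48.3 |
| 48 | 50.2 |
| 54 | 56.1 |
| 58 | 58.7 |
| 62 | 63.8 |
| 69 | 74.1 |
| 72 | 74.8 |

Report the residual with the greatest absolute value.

x=24: ŷ = 9 + 0.9·24 = 30.6; e = 31.6 − 30.6 = 1
x=36: ŷ = 9 + 0.9·36 = 41.4; e = 41.9 − 41.4 = 0.5
x=42: ŷ = 9 + 0.9·42 = 46.8; e = 48.3 − 46.8 = 1.5
x=48: ŷ = 9 + 0.9·48 = 52.2; e = 50.2 − 52.2 = -2
x=54: ŷ = 9 + 0.9·54 = 57.6; e = 56.1 − 57.6 = -1.5
x=58: ŷ = 9 + 0.9·58 = 61.2; e = 58.7 − 61.2 = -2.5
x=62: ŷ = 9 + 0.9·62 = 64.8; e = 63.8 − 64.8 = -1
x=69: ŷ = 9 + 0.9·69 = 71.1; e = 74.1 − 71.1 = 3
x=72: ŷ = 9 + 0.9·72 = 73.8; e = 74.8 − 73.8 = 1
Largest |e| is 3 at x = 69, residual 3.

e = 3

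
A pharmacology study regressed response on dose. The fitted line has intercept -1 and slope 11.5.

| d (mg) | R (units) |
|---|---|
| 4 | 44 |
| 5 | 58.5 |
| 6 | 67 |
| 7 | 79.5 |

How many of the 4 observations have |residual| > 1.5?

1

d=4: R̂ = -1 + 11.5·4 = 45; e = 44 − 45 = -1
d=5: R̂ = -1 + 11.5·5 = 56.5; e = 58.5 − 56.5 = 2
d=6: R̂ = -1 + 11.5·6 = 68; e = 67 − 68 = -1
d=7: R̂ = -1 + 11.5·7 = 79.5; e = 79.5 − 79.5 = 0
|e| > 1.5: d=5 (|e|=2) → 1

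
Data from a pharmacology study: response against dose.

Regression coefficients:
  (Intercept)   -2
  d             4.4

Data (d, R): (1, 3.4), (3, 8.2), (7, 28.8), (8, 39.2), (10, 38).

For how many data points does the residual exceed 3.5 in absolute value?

2

d=1: R̂ = -2 + 4.4·1 = 2.4; e = 3.4 − 2.4 = 1
d=3: R̂ = -2 + 4.4·3 = 11.2; e = 8.2 − 11.2 = -3
d=7: R̂ = -2 + 4.4·7 = 28.8; e = 28.8 − 28.8 = 0
d=8: R̂ = -2 + 4.4·8 = 33.2; e = 39.2 − 33.2 = 6
d=10: R̂ = -2 + 4.4·10 = 42; e = 38 − 42 = -4
|e| > 3.5: d=8 (|e|=6), d=10 (|e|=4) → 2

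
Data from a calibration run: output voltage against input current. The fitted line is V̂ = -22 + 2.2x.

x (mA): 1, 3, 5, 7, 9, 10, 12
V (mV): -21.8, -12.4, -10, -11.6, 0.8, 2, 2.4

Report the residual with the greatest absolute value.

x=1: V̂ = -22 + 2.2·1 = -19.8; r = -21.8 − (-19.8) = -2
x=3: V̂ = -22 + 2.2·3 = -15.4; r = -12.4 − (-15.4) = 3
x=5: V̂ = -22 + 2.2·5 = -11; r = -10 − (-11) = 1
x=7: V̂ = -22 + 2.2·7 = -6.6; r = -11.6 − (-6.6) = -5
x=9: V̂ = -22 + 2.2·9 = -2.2; r = 0.8 − (-2.2) = 3
x=10: V̂ = -22 + 2.2·10 = 0; r = 2 − 0 = 2
x=12: V̂ = -22 + 2.2·12 = 4.4; r = 2.4 − 4.4 = -2
Largest |r| is 5 at x = 7, residual -5.

r = -5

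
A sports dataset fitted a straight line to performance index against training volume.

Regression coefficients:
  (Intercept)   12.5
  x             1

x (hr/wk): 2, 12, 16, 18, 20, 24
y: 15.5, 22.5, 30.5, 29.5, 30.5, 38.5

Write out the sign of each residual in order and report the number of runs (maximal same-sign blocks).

5 runs

x=2: ŷ = 12.5 + 2 = 14.5; e = 15.5 − 14.5 = 1
x=12: ŷ = 12.5 + 12 = 24.5; e = 22.5 − 24.5 = -2
x=16: ŷ = 12.5 + 16 = 28.5; e = 30.5 − 28.5 = 2
x=18: ŷ = 12.5 + 18 = 30.5; e = 29.5 − 30.5 = -1
x=20: ŷ = 12.5 + 20 = 32.5; e = 30.5 − 32.5 = -2
x=24: ŷ = 12.5 + 24 = 36.5; e = 38.5 − 36.5 = 2
Signs: + − + − − +
Runs: +×1, −×1, +×1, −×2, +×1 → 5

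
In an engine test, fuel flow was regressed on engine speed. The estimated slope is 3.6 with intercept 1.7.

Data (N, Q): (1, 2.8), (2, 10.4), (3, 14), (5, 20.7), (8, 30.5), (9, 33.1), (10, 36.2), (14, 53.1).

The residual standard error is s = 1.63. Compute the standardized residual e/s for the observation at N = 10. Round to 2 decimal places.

-0.92

Q̂ = 1.7 + 3.6·10 = 37.7
e = 36.2 − 37.7 = -1.5
e/s = -1.5 / 1.63 = -0.92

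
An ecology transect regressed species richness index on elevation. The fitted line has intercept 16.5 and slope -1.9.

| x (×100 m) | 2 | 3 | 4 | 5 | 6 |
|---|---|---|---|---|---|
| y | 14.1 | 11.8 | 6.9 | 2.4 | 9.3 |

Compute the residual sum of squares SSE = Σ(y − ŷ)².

SSE = 45.76

x=2: ŷ = 16.5 − 1.9·2 = 12.7; e = 14.1 − 12.7 = 1.4
x=3: ŷ = 16.5 − 1.9·3 = 10.8; e = 11.8 − 10.8 = 1
x=4: ŷ = 16.5 − 1.9·4 = 8.9; e = 6.9 − 8.9 = -2
x=5: ŷ = 16.5 − 1.9·5 = 7; e = 2.4 − 7 = -4.6
x=6: ŷ = 16.5 − 1.9·6 = 5.1; e = 9.3 − 5.1 = 4.2
SSE = 1.96 + 1 + 4 + 21.16 + 17.64 = 45.76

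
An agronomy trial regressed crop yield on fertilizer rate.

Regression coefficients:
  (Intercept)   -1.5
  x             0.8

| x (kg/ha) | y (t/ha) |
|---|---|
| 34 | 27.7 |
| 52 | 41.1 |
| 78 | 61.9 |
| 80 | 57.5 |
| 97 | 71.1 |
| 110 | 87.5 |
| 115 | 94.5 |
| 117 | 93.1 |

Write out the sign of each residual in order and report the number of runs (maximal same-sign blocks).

x=34: ŷ = -1.5 + 0.8·34 = 25.7; r = 27.7 − 25.7 = 2
x=52: ŷ = -1.5 + 0.8·52 = 40.1; r = 41.1 − 40.1 = 1
x=78: ŷ = -1.5 + 0.8·78 = 60.9; r = 61.9 − 60.9 = 1
x=80: ŷ = -1.5 + 0.8·80 = 62.5; r = 57.5 − 62.5 = -5
x=97: ŷ = -1.5 + 0.8·97 = 76.1; r = 71.1 − 76.1 = -5
x=110: ŷ = -1.5 + 0.8·110 = 86.5; r = 87.5 − 86.5 = 1
x=115: ŷ = -1.5 + 0.8·115 = 90.5; r = 94.5 − 90.5 = 4
x=117: ŷ = -1.5 + 0.8·117 = 92.1; r = 93.1 − 92.1 = 1
Signs: + + + − − + + +
Runs: +×3, −×2, +×3 → 3

3 runs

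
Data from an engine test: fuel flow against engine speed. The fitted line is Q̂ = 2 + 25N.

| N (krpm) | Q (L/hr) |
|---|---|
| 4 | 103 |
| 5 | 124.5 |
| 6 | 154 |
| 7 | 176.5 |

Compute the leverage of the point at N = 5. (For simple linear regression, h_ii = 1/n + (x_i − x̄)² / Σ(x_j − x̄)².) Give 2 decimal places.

h = 0.30

N̄ = (4 + 5 + 6 + 7)/4 = 5.5
Σ(N − N̄)² = 2.25 + 0.25 + 0.25 + 2.25 = 5
h = 1/4 + (-0.5)²/5 = 0.25 + 0.05 = 0.30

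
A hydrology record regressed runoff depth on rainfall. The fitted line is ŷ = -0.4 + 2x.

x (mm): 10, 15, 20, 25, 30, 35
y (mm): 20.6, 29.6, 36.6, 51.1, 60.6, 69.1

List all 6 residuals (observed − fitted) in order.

x=10: ŷ = -0.4 + 2·10 = 19.6; r = 20.6 − 19.6 = 1
x=15: ŷ = -0.4 + 2·15 = 29.6; r = 29.6 − 29.6 = 0
x=20: ŷ = -0.4 + 2·20 = 39.6; r = 36.6 − 39.6 = -3
x=25: ŷ = -0.4 + 2·25 = 49.6; r = 51.1 − 49.6 = 1.5
x=30: ŷ = -0.4 + 2·30 = 59.6; r = 60.6 − 59.6 = 1
x=35: ŷ = -0.4 + 2·35 = 69.6; r = 69.1 − 69.6 = -0.5

1, 0, -3, 1.5, 1, -0.5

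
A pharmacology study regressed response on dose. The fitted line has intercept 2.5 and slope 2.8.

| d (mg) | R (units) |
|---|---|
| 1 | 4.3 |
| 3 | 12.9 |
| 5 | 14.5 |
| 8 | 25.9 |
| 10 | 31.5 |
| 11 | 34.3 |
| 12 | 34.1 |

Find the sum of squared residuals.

d=1: R̂ = 2.5 + 2.8·1 = 5.3; e = 4.3 − 5.3 = -1
d=3: R̂ = 2.5 + 2.8·3 = 10.9; e = 12.9 − 10.9 = 2
d=5: R̂ = 2.5 + 2.8·5 = 16.5; e = 14.5 − 16.5 = -2
d=8: R̂ = 2.5 + 2.8·8 = 24.9; e = 25.9 − 24.9 = 1
d=10: R̂ = 2.5 + 2.8·10 = 30.5; e = 31.5 − 30.5 = 1
d=11: R̂ = 2.5 + 2.8·11 = 33.3; e = 34.3 − 33.3 = 1
d=12: R̂ = 2.5 + 2.8·12 = 36.1; e = 34.1 − 36.1 = -2
SSE = 1 + 4 + 4 + 1 + 1 + 1 + 4 = 16

SSE = 16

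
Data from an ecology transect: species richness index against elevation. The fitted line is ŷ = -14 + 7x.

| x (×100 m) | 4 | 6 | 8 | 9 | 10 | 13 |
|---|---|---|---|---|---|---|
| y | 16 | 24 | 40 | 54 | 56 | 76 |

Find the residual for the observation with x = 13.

ŷ = -14 + 7·13 = 77
r = 76 − 77 = -1

r = -1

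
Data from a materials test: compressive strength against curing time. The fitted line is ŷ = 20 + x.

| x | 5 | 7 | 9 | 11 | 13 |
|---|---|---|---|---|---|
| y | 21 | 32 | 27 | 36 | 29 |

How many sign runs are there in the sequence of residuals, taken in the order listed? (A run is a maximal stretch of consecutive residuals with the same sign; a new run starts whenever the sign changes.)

x=5: ŷ = 20 + 5 = 25; r = 21 − 25 = -4
x=7: ŷ = 20 + 7 = 27; r = 32 − 27 = 5
x=9: ŷ = 20 + 9 = 29; r = 27 − 29 = -2
x=11: ŷ = 20 + 11 = 31; r = 36 − 31 = 5
x=13: ŷ = 20 + 13 = 33; r = 29 − 33 = -4
Signs: − + − + −
Runs: −×1, +×1, −×1, +×1, −×1 → 5

5 runs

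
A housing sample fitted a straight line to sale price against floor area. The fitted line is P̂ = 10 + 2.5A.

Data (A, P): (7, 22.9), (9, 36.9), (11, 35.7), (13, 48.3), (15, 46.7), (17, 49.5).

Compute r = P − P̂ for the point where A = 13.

r = 5.8

P̂ = 10 + 2.5·13 = 42.5
r = 48.3 − 42.5 = 5.8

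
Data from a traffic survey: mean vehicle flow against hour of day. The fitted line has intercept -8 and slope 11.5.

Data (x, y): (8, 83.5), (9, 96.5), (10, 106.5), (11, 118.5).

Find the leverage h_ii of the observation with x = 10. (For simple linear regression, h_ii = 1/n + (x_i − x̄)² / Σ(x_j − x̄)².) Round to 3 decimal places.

x̄ = (8 + 9 + 10 + 11)/4 = 9.5
Σ(x − x̄)² = 2.25 + 0.25 + 0.25 + 2.25 = 5
h = 1/4 + (0.5)²/5 = 0.25 + 0.05 = 0.300

h = 0.300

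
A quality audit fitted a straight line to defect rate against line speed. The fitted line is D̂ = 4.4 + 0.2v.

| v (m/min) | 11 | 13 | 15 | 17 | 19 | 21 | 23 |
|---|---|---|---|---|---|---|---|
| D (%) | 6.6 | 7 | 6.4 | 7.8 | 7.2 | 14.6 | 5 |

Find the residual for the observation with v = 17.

r = 0

D̂ = 4.4 + 0.2·17 = 7.8
r = 7.8 − 7.8 = 0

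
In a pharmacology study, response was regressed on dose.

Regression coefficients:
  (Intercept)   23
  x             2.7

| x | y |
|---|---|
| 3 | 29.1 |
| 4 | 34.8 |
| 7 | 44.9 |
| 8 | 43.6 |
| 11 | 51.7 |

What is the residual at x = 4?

e = 1

ŷ = 23 + 2.7·4 = 33.8
e = 34.8 − 33.8 = 1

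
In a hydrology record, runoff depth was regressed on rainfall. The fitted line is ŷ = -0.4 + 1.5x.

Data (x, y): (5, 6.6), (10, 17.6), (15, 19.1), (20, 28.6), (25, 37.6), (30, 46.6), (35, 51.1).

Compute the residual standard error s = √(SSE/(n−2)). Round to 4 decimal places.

s = 2.2136

x=5: ŷ = -0.4 + 1.5·5 = 7.1; e = 6.6 − 7.1 = -0.5
x=10: ŷ = -0.4 + 1.5·10 = 14.6; e = 17.6 − 14.6 = 3
x=15: ŷ = -0.4 + 1.5·15 = 22.1; e = 19.1 − 22.1 = -3
x=20: ŷ = -0.4 + 1.5·20 = 29.6; e = 28.6 − 29.6 = -1
x=25: ŷ = -0.4 + 1.5·25 = 37.1; e = 37.6 − 37.1 = 0.5
x=30: ŷ = -0.4 + 1.5·30 = 44.6; e = 46.6 − 44.6 = 2
x=35: ŷ = -0.4 + 1.5·35 = 52.1; e = 51.1 − 52.1 = -1
SSE = 0.25 + 9 + 9 + 1 + 0.25 + 4 + 1 = 24.5
s = √(24.5/5) = √4.9 ≈ 2.2136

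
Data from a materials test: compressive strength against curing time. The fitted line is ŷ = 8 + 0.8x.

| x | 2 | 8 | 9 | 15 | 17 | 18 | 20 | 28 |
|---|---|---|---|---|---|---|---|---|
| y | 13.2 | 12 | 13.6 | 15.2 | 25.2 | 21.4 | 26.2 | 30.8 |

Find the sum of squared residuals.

x=2: ŷ = 8 + 0.8·2 = 9.6; e = 13.2 − 9.6 = 3.6
x=8: ŷ = 8 + 0.8·8 = 14.4; e = 12 − 14.4 = -2.4
x=9: ŷ = 8 + 0.8·9 = 15.2; e = 13.6 − 15.2 = -1.6
x=15: ŷ = 8 + 0.8·15 = 20; e = 15.2 − 20 = -4.8
x=17: ŷ = 8 + 0.8·17 = 21.6; e = 25.2 − 21.6 = 3.6
x=18: ŷ = 8 + 0.8·18 = 22.4; e = 21.4 − 22.4 = -1
x=20: ŷ = 8 + 0.8·20 = 24; e = 26.2 − 24 = 2.2
x=28: ŷ = 8 + 0.8·28 = 30.4; e = 30.8 − 30.4 = 0.4
SSE = 12.96 + 5.76 + 2.56 + 23.04 + 12.96 + 1 + 4.84 + 0.16 = 63.28

SSE = 63.28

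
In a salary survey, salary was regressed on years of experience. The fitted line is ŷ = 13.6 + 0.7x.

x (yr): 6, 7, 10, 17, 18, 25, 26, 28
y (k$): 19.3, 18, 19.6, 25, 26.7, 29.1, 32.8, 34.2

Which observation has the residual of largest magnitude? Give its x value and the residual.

x = 25, r = -2

x=6: ŷ = 13.6 + 0.7·6 = 17.8; r = 19.3 − 17.8 = 1.5
x=7: ŷ = 13.6 + 0.7·7 = 18.5; r = 18 − 18.5 = -0.5
x=10: ŷ = 13.6 + 0.7·10 = 20.6; r = 19.6 − 20.6 = -1
x=17: ŷ = 13.6 + 0.7·17 = 25.5; r = 25 − 25.5 = -0.5
x=18: ŷ = 13.6 + 0.7·18 = 26.2; r = 26.7 − 26.2 = 0.5
x=25: ŷ = 13.6 + 0.7·25 = 31.1; r = 29.1 − 31.1 = -2
x=26: ŷ = 13.6 + 0.7·26 = 31.8; r = 32.8 − 31.8 = 1
x=28: ŷ = 13.6 + 0.7·28 = 33.2; r = 34.2 − 33.2 = 1
Largest |r| is 2 at x = 25, residual -2.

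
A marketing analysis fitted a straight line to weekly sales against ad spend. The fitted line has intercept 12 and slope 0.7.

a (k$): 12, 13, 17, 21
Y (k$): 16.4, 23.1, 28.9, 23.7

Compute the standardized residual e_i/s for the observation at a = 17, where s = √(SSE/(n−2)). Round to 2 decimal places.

0.96

a=12: Ŷ = 12 + 0.7·12 = 20.4; e = 16.4 − 20.4 = -4
a=13: Ŷ = 12 + 0.7·13 = 21.1; e = 23.1 − 21.1 = 2
a=17: Ŷ = 12 + 0.7·17 = 23.9; e = 28.9 − 23.9 = 5
a=21: Ŷ = 12 + 0.7·21 = 26.7; e = 23.7 − 26.7 = -3
SSE = 16 + 4 + 25 + 9 = 54
s = √(54/2) = 5.19615
e/s = 5 / 5.19615 = 0.96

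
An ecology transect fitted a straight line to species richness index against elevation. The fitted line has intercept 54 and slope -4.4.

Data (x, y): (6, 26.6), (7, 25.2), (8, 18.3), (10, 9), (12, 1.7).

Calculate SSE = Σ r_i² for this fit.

x=6: ŷ = 54 − 4.4·6 = 27.6; r = 26.6 − 27.6 = -1
x=7: ŷ = 54 − 4.4·7 = 23.2; r = 25.2 − 23.2 = 2
x=8: ŷ = 54 − 4.4·8 = 18.8; r = 18.3 − 18.8 = -0.5
x=10: ŷ = 54 − 4.4·10 = 10; r = 9 − 10 = -1
x=12: ŷ = 54 − 4.4·12 = 1.2; r = 1.7 − 1.2 = 0.5
SSE = 1 + 4 + 0.25 + 1 + 0.25 = 6.5

SSE = 6.5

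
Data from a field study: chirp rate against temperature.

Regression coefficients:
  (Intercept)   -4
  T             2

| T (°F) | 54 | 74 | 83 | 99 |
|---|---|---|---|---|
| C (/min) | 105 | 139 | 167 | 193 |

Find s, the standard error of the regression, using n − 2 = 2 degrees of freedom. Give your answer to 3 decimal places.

T=54: ŷ = -4 + 2·54 = 104; r = 105 − 104 = 1
T=74: ŷ = -4 + 2·74 = 144; r = 139 − 144 = -5
T=83: ŷ = -4 + 2·83 = 162; r = 167 − 162 = 5
T=99: ŷ = -4 + 2·99 = 194; r = 193 − 194 = -1
SSE = 1 + 25 + 25 + 1 = 52
s = √(52/2) = √26 ≈ 5.099

s = 5.099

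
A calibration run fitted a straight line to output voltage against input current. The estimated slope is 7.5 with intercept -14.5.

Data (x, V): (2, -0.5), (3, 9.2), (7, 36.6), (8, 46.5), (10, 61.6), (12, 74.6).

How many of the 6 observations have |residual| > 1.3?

1

x=2: V̂ = -14.5 + 7.5·2 = 0.5; r = -0.5 − 0.5 = -1
x=3: V̂ = -14.5 + 7.5·3 = 8; r = 9.2 − 8 = 1.2
x=7: V̂ = -14.5 + 7.5·7 = 38; r = 36.6 − 38 = -1.4
x=8: V̂ = -14.5 + 7.5·8 = 45.5; r = 46.5 − 45.5 = 1
x=10: V̂ = -14.5 + 7.5·10 = 60.5; r = 61.6 − 60.5 = 1.1
x=12: V̂ = -14.5 + 7.5·12 = 75.5; r = 74.6 − 75.5 = -0.9
|r| > 1.3: x=7 (|r|=1.4) → 1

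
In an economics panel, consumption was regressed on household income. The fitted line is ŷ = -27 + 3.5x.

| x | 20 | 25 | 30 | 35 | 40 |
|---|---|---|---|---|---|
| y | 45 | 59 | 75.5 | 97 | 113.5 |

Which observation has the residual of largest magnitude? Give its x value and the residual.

x=20: ŷ = -27 + 3.5·20 = 43; e = 45 − 43 = 2
x=25: ŷ = -27 + 3.5·25 = 60.5; e = 59 − 60.5 = -1.5
x=30: ŷ = -27 + 3.5·30 = 78; e = 75.5 − 78 = -2.5
x=35: ŷ = -27 + 3.5·35 = 95.5; e = 97 − 95.5 = 1.5
x=40: ŷ = -27 + 3.5·40 = 113; e = 113.5 − 113 = 0.5
Largest |e| is 2.5 at x = 30, residual -2.5.

x = 30, e = -2.5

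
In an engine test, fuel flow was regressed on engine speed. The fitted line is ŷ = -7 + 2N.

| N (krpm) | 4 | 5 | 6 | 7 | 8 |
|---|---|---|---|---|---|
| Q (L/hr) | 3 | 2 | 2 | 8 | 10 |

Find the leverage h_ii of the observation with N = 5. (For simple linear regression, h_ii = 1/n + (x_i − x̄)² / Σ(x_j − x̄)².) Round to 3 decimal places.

h = 0.300

N̄ = (4 + 5 + 6 + 7 + 8)/5 = 6
Σ(N − N̄)² = 4 + 1 + 0 + 1 + 4 = 10
h = 1/5 + (-1)²/10 = 0.2 + 0.1 = 0.300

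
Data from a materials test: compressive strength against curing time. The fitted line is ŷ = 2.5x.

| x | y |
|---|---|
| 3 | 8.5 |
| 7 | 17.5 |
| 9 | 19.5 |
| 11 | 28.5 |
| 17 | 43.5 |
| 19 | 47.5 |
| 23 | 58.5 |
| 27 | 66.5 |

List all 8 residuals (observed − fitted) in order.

1, 0, -3, 1, 1, 0, 1, -1

x=3: ŷ = 2.5·3 = 7.5; r = 8.5 − 7.5 = 1
x=7: ŷ = 2.5·7 = 17.5; r = 17.5 − 17.5 = 0
x=9: ŷ = 2.5·9 = 22.5; r = 19.5 − 22.5 = -3
x=11: ŷ = 2.5·11 = 27.5; r = 28.5 − 27.5 = 1
x=17: ŷ = 2.5·17 = 42.5; r = 43.5 − 42.5 = 1
x=19: ŷ = 2.5·19 = 47.5; r = 47.5 − 47.5 = 0
x=23: ŷ = 2.5·23 = 57.5; r = 58.5 − 57.5 = 1
x=27: ŷ = 2.5·27 = 67.5; r = 66.5 − 67.5 = -1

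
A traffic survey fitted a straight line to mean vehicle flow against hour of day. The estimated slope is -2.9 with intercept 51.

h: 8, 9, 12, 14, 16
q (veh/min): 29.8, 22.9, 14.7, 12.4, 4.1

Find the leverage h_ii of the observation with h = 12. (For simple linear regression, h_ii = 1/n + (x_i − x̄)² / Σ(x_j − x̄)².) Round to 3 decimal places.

h = 0.201

h̄ = (8 + 9 + 12 + 14 + 16)/5 = 11.8
Σ(h − h̄)² = 14.44 + 7.84 + 0.04 + 4.84 + 17.64 = 44.8
h = 1/5 + (0.2)²/44.8 = 0.2 + 0.000892857 = 0.201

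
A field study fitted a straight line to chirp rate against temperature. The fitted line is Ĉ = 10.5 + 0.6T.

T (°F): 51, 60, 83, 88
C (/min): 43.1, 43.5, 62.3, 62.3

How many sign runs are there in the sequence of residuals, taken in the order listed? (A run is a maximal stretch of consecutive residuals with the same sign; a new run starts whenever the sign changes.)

T=51: Ĉ = 10.5 + 0.6·51 = 41.1; r = 43.1 − 41.1 = 2
T=60: Ĉ = 10.5 + 0.6·60 = 46.5; r = 43.5 − 46.5 = -3
T=83: Ĉ = 10.5 + 0.6·83 = 60.3; r = 62.3 − 60.3 = 2
T=88: Ĉ = 10.5 + 0.6·88 = 63.3; r = 62.3 − 63.3 = -1
Signs: + − + −
Runs: +×1, −×1, +×1, −×1 → 4

4 runs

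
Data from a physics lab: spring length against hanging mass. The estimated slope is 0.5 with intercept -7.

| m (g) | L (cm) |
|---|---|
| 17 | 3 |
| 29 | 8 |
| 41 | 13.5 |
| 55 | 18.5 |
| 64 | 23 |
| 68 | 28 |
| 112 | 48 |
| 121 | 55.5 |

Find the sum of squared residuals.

SSE = 16.5

m=17: L̂ = -7 + 0.5·17 = 1.5; e = 3 − 1.5 = 1.5
m=29: L̂ = -7 + 0.5·29 = 7.5; e = 8 − 7.5 = 0.5
m=41: L̂ = -7 + 0.5·41 = 13.5; e = 13.5 − 13.5 = 0
m=55: L̂ = -7 + 0.5·55 = 20.5; e = 18.5 − 20.5 = -2
m=64: L̂ = -7 + 0.5·64 = 25; e = 23 − 25 = -2
m=68: L̂ = -7 + 0.5·68 = 27; e = 28 − 27 = 1
m=112: L̂ = -7 + 0.5·112 = 49; e = 48 − 49 = -1
m=121: L̂ = -7 + 0.5·121 = 53.5; e = 55.5 − 53.5 = 2
SSE = 2.25 + 0.25 + 0 + 4 + 4 + 1 + 1 + 4 = 16.5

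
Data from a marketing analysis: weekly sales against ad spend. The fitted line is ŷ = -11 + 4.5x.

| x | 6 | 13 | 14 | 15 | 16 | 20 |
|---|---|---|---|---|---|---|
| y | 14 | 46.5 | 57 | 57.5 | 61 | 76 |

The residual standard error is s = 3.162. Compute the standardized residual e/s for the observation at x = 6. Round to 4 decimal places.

ŷ = -11 + 4.5·6 = 16
e = 14 − 16 = -2
e/s = -2 / 3.162 = -0.6325

-0.6325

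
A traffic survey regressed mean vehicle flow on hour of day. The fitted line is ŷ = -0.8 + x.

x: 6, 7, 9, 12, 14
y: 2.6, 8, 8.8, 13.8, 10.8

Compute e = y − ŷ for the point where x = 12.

e = 2.6

ŷ = -0.8 + 12 = 11.2
e = 13.8 − 11.2 = 2.6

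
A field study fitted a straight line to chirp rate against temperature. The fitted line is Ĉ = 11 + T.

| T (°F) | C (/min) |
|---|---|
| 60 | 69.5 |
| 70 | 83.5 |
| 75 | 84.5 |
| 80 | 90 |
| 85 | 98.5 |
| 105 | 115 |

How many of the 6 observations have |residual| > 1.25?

4

T=60: Ĉ = 11 + 60 = 71; e = 69.5 − 71 = -1.5
T=70: Ĉ = 11 + 70 = 81; e = 83.5 − 81 = 2.5
T=75: Ĉ = 11 + 75 = 86; e = 84.5 − 86 = -1.5
T=80: Ĉ = 11 + 80 = 91; e = 90 − 91 = -1
T=85: Ĉ = 11 + 85 = 96; e = 98.5 − 96 = 2.5
T=105: Ĉ = 11 + 105 = 116; e = 115 − 116 = -1
|e| > 1.25: T=60 (|e|=1.5), T=70 (|e|=2.5), T=75 (|e|=1.5), T=85 (|e|=2.5) → 4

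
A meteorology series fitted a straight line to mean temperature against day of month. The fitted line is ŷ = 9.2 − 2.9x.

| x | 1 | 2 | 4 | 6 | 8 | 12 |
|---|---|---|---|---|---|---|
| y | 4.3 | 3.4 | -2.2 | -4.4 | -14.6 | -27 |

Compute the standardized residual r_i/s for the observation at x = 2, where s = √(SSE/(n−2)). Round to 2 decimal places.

x=1: ŷ = 9.2 − 2.9·1 = 6.3; r = 4.3 − 6.3 = -2
x=2: ŷ = 9.2 − 2.9·2 = 3.4; r = 3.4 − 3.4 = 0
x=4: ŷ = 9.2 − 2.9·4 = -2.4; r = -2.2 − (-2.4) = 0.2
x=6: ŷ = 9.2 − 2.9·6 = -8.2; r = -4.4 − (-8.2) = 3.8
x=8: ŷ = 9.2 − 2.9·8 = -14; r = -14.6 − (-14) = -0.6
x=12: ŷ = 9.2 − 2.9·12 = -25.6; r = -27 − (-25.6) = -1.4
SSE = 4 + 0 + 0.04 + 14.44 + 0.36 + 1.96 = 20.8
s = √(20.8/4) = 2.28035
r/s = 0 / 2.28035 = 0.00

0.00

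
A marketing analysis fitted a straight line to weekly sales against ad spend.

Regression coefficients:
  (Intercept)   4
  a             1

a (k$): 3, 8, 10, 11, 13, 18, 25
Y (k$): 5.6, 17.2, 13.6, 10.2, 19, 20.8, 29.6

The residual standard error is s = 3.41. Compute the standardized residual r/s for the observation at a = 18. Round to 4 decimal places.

Ŷ = 4 + 18 = 22
r = 20.8 − 22 = -1.2
r/s = -1.2 / 3.41 = -0.3519

-0.3519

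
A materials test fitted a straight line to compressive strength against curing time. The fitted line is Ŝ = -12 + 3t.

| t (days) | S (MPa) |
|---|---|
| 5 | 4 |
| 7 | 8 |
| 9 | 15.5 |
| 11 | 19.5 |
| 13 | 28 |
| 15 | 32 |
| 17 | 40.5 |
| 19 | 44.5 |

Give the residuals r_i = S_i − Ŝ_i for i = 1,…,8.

1, -1, 0.5, -1.5, 1, -1, 1.5, -0.5

t=5: Ŝ = -12 + 3·5 = 3; r = 4 − 3 = 1
t=7: Ŝ = -12 + 3·7 = 9; r = 8 − 9 = -1
t=9: Ŝ = -12 + 3·9 = 15; r = 15.5 − 15 = 0.5
t=11: Ŝ = -12 + 3·11 = 21; r = 19.5 − 21 = -1.5
t=13: Ŝ = -12 + 3·13 = 27; r = 28 − 27 = 1
t=15: Ŝ = -12 + 3·15 = 33; r = 32 − 33 = -1
t=17: Ŝ = -12 + 3·17 = 39; r = 40.5 − 39 = 1.5
t=19: Ŝ = -12 + 3·19 = 45; r = 44.5 − 45 = -0.5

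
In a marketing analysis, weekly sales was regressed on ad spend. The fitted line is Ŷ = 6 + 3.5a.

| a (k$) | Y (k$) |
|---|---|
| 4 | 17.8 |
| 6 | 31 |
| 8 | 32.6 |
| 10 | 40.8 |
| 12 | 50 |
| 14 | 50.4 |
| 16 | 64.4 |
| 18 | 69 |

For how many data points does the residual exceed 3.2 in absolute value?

a=4: Ŷ = 6 + 3.5·4 = 20; e = 17.8 − 20 = -2.2
a=6: Ŷ = 6 + 3.5·6 = 27; e = 31 − 27 = 4
a=8: Ŷ = 6 + 3.5·8 = 34; e = 32.6 − 34 = -1.4
a=10: Ŷ = 6 + 3.5·10 = 41; e = 40.8 − 41 = -0.2
a=12: Ŷ = 6 + 3.5·12 = 48; e = 50 − 48 = 2
a=14: Ŷ = 6 + 3.5·14 = 55; e = 50.4 − 55 = -4.6
a=16: Ŷ = 6 + 3.5·16 = 62; e = 64.4 − 62 = 2.4
a=18: Ŷ = 6 + 3.5·18 = 69; e = 69 − 69 = 0
|e| > 3.2: a=6 (|e|=4), a=14 (|e|=4.6) → 2

2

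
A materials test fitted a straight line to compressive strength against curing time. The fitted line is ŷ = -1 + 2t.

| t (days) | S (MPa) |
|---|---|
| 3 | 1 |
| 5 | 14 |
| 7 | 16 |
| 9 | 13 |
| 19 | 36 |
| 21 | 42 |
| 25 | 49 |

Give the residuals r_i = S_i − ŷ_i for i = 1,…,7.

-4, 5, 3, -4, -1, 1, 0

t=3: ŷ = -1 + 2·3 = 5; r = 1 − 5 = -4
t=5: ŷ = -1 + 2·5 = 9; r = 14 − 9 = 5
t=7: ŷ = -1 + 2·7 = 13; r = 16 − 13 = 3
t=9: ŷ = -1 + 2·9 = 17; r = 13 − 17 = -4
t=19: ŷ = -1 + 2·19 = 37; r = 36 − 37 = -1
t=21: ŷ = -1 + 2·21 = 41; r = 42 − 41 = 1
t=25: ŷ = -1 + 2·25 = 49; r = 49 − 49 = 0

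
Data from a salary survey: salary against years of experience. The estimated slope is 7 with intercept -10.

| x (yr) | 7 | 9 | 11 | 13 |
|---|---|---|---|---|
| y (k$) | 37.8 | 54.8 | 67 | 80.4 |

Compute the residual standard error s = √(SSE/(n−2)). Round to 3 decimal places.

s = 1.587

x=7: ŷ = -10 + 7·7 = 39; e = 37.8 − 39 = -1.2
x=9: ŷ = -10 + 7·9 = 53; e = 54.8 − 53 = 1.8
x=11: ŷ = -10 + 7·11 = 67; e = 67 − 67 = 0
x=13: ŷ = -10 + 7·13 = 81; e = 80.4 − 81 = -0.6
SSE = 1.44 + 3.24 + 0 + 0.36 = 5.04
s = √(5.04/2) = √2.52 ≈ 1.587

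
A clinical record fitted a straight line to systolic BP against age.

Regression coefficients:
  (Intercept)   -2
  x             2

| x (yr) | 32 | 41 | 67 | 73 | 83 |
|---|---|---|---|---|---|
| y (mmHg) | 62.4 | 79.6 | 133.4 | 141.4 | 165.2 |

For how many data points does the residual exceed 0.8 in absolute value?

x=32: ŷ = -2 + 2·32 = 62; r = 62.4 − 62 = 0.4
x=41: ŷ = -2 + 2·41 = 80; r = 79.6 − 80 = -0.4
x=67: ŷ = -2 + 2·67 = 132; r = 133.4 − 132 = 1.4
x=73: ŷ = -2 + 2·73 = 144; r = 141.4 − 144 = -2.6
x=83: ŷ = -2 + 2·83 = 164; r = 165.2 − 164 = 1.2
|r| > 0.8: x=67 (|r|=1.4), x=73 (|r|=2.6), x=83 (|r|=1.2) → 3

3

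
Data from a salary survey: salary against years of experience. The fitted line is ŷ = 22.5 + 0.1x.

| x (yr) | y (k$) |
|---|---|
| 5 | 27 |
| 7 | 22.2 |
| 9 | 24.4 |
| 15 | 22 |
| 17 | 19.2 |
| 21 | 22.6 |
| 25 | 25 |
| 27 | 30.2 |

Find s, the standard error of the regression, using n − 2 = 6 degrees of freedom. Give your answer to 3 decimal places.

s = 3.559

x=5: ŷ = 22.5 + 0.1·5 = 23; r = 27 − 23 = 4
x=7: ŷ = 22.5 + 0.1·7 = 23.2; r = 22.2 − 23.2 = -1
x=9: ŷ = 22.5 + 0.1·9 = 23.4; r = 24.4 − 23.4 = 1
x=15: ŷ = 22.5 + 0.1·15 = 24; r = 22 − 24 = -2
x=17: ŷ = 22.5 + 0.1·17 = 24.2; r = 19.2 − 24.2 = -5
x=21: ŷ = 22.5 + 0.1·21 = 24.6; r = 22.6 − 24.6 = -2
x=25: ŷ = 22.5 + 0.1·25 = 25; r = 25 − 25 = 0
x=27: ŷ = 22.5 + 0.1·27 = 25.2; r = 30.2 − 25.2 = 5
SSE = 16 + 1 + 1 + 4 + 25 + 4 + 0 + 25 = 76
s = √(76/6) = √12.6667 ≈ 3.559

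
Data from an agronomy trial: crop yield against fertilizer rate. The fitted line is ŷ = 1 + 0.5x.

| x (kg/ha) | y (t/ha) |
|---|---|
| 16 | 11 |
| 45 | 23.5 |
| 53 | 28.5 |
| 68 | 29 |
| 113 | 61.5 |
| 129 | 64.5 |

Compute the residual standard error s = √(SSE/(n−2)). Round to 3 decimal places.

s = 3.808

x=16: ŷ = 1 + 0.5·16 = 9; e = 11 − 9 = 2
x=45: ŷ = 1 + 0.5·45 = 23.5; e = 23.5 − 23.5 = 0
x=53: ŷ = 1 + 0.5·53 = 27.5; e = 28.5 − 27.5 = 1
x=68: ŷ = 1 + 0.5·68 = 35; e = 29 − 35 = -6
x=113: ŷ = 1 + 0.5·113 = 57.5; e = 61.5 − 57.5 = 4
x=129: ŷ = 1 + 0.5·129 = 65.5; e = 64.5 − 65.5 = -1
SSE = 4 + 0 + 1 + 36 + 16 + 1 = 58
s = √(58/4) = √14.5 ≈ 3.808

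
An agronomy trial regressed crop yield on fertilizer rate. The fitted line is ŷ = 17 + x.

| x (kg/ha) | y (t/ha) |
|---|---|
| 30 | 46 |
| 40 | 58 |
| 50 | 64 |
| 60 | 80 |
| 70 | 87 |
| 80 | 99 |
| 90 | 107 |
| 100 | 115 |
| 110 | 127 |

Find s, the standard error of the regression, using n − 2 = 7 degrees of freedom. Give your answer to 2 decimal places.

s = 2.00

x=30: ŷ = 17 + 30 = 47; r = 46 − 47 = -1
x=40: ŷ = 17 + 40 = 57; r = 58 − 57 = 1
x=50: ŷ = 17 + 50 = 67; r = 64 − 67 = -3
x=60: ŷ = 17 + 60 = 77; r = 80 − 77 = 3
x=70: ŷ = 17 + 70 = 87; r = 87 − 87 = 0
x=80: ŷ = 17 + 80 = 97; r = 99 − 97 = 2
x=90: ŷ = 17 + 90 = 107; r = 107 − 107 = 0
x=100: ŷ = 17 + 100 = 117; r = 115 − 117 = -2
x=110: ŷ = 17 + 110 = 127; r = 127 − 127 = 0
SSE = 1 + 1 + 9 + 9 + 0 + 4 + 0 + 4 + 0 = 28
s = √(28/7) = √4 ≈ 2.00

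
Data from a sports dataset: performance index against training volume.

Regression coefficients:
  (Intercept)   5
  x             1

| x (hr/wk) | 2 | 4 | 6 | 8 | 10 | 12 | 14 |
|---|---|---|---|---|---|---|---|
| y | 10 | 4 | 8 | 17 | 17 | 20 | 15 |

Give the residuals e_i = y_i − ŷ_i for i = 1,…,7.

x=2: ŷ = 5 + 2 = 7; e = 10 − 7 = 3
x=4: ŷ = 5 + 4 = 9; e = 4 − 9 = -5
x=6: ŷ = 5 + 6 = 11; e = 8 − 11 = -3
x=8: ŷ = 5 + 8 = 13; e = 17 − 13 = 4
x=10: ŷ = 5 + 10 = 15; e = 17 − 15 = 2
x=12: ŷ = 5 + 12 = 17; e = 20 − 17 = 3
x=14: ŷ = 5 + 14 = 19; e = 15 − 19 = -4

3, -5, -3, 4, 2, 3, -4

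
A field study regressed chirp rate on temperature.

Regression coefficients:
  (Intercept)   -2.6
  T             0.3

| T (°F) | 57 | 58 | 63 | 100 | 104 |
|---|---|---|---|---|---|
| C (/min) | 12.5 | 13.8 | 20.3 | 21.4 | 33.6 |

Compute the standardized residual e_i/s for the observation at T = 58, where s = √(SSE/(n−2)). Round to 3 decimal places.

-0.191

T=57: ŷ = -2.6 + 0.3·57 = 14.5; e = 12.5 − 14.5 = -2
T=58: ŷ = -2.6 + 0.3·58 = 14.8; e = 13.8 − 14.8 = -1
T=63: ŷ = -2.6 + 0.3·63 = 16.3; e = 20.3 − 16.3 = 4
T=100: ŷ = -2.6 + 0.3·100 = 27.4; e = 21.4 − 27.4 = -6
T=104: ŷ = -2.6 + 0.3·104 = 28.6; e = 33.6 − 28.6 = 5
SSE = 4 + 1 + 16 + 36 + 25 = 82
s = √(82/3) = 5.22813
e/s = -1 / 5.22813 = -0.191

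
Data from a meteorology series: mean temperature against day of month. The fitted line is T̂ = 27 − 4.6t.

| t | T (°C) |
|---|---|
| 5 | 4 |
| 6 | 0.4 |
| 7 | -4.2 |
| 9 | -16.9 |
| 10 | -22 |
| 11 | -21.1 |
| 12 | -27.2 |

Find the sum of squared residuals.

SSE = 24.5

t=5: T̂ = 27 − 4.6·5 = 4; e = 4 − 4 = 0
t=6: T̂ = 27 − 4.6·6 = -0.6; e = 0.4 − (-0.6) = 1
t=7: T̂ = 27 − 4.6·7 = -5.2; e = -4.2 − (-5.2) = 1
t=9: T̂ = 27 − 4.6·9 = -14.4; e = -16.9 − (-14.4) = -2.5
t=10: T̂ = 27 − 4.6·10 = -19; e = -22 − (-19) = -3
t=11: T̂ = 27 − 4.6·11 = -23.6; e = -21.1 − (-23.6) = 2.5
t=12: T̂ = 27 − 4.6·12 = -28.2; e = -27.2 − (-28.2) = 1
SSE = 0 + 1 + 1 + 6.25 + 9 + 6.25 + 1 = 24.5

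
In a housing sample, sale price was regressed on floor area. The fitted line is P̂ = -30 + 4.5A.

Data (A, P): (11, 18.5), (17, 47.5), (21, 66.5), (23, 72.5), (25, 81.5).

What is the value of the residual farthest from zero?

A=11: P̂ = -30 + 4.5·11 = 19.5; e = 18.5 − 19.5 = -1
A=17: P̂ = -30 + 4.5·17 = 46.5; e = 47.5 − 46.5 = 1
A=21: P̂ = -30 + 4.5·21 = 64.5; e = 66.5 − 64.5 = 2
A=23: P̂ = -30 + 4.5·23 = 73.5; e = 72.5 − 73.5 = -1
A=25: P̂ = -30 + 4.5·25 = 82.5; e = 81.5 − 82.5 = -1
Largest |e| is 2 at A = 21, residual 2.

e = 2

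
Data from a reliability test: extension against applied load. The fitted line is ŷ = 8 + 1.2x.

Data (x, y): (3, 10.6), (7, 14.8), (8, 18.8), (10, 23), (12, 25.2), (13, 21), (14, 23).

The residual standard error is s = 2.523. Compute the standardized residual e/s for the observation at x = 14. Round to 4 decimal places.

ŷ = 8 + 1.2·14 = 24.8
e = 23 − 24.8 = -1.8
e/s = -1.8 / 2.523 = -0.7134

-0.7134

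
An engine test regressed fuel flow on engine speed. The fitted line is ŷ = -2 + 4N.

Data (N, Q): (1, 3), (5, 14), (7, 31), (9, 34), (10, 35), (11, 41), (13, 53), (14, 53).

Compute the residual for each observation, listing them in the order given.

1, -4, 5, 0, -3, -1, 3, -1

N=1: ŷ = -2 + 4·1 = 2; e = 3 − 2 = 1
N=5: ŷ = -2 + 4·5 = 18; e = 14 − 18 = -4
N=7: ŷ = -2 + 4·7 = 26; e = 31 − 26 = 5
N=9: ŷ = -2 + 4·9 = 34; e = 34 − 34 = 0
N=10: ŷ = -2 + 4·10 = 38; e = 35 − 38 = -3
N=11: ŷ = -2 + 4·11 = 42; e = 41 − 42 = -1
N=13: ŷ = -2 + 4·13 = 50; e = 53 − 50 = 3
N=14: ŷ = -2 + 4·14 = 54; e = 53 − 54 = -1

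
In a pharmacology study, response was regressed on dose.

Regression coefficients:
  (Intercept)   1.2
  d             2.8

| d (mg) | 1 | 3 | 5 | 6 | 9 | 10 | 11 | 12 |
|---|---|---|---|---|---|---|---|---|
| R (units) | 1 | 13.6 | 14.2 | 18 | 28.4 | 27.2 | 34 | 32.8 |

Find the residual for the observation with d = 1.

R̂ = 1.2 + 2.8·1 = 4
e = 1 − 4 = -3

e = -3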